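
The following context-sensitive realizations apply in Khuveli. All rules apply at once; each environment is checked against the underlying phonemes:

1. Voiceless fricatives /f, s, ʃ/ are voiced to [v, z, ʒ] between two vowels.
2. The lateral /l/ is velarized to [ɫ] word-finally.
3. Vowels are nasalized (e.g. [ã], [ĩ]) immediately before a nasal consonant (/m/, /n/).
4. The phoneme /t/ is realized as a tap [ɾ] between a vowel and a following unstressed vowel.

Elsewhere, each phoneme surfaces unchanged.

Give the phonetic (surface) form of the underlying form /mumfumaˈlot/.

/m/ (word-initial) is unaffected → [m].
Rule 3 applies to /u/ (between /m/ and /m/: before a nasal consonant) → [ũ].
/m/ — not in any rule's target class → [m].
/f/ (between /m/ and /u/) is in the target of rule 1 but the environment (between two vowels) is not met → [f].
/u/ meets the environment for rule 3 (before a nasal consonant) → [ũ].
/m/ stays [m].
/a/ (between /m/ and /l/) is in the target of rule 3 but the environment (before a nasal consonant) is not met → [a].
/l/ — between /a/ and /o/; rule 2 does not apply here → [l].
/o/ — between /l/ and /t/; rule 3 does not apply here → [o].
/t/ — word-final; rule 4 does not apply here → [t].

[mũmfũmaˈlot]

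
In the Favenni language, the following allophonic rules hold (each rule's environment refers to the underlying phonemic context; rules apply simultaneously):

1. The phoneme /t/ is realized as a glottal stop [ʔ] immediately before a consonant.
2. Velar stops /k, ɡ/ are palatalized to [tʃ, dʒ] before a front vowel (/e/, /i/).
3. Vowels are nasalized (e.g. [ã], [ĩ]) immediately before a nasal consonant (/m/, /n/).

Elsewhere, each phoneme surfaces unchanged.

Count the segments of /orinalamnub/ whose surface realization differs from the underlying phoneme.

Segments that undergo a rule: /i/ → [ĩ] (rule 3); /a/ → [ã] (rule 3).
All other segments surface unchanged.

2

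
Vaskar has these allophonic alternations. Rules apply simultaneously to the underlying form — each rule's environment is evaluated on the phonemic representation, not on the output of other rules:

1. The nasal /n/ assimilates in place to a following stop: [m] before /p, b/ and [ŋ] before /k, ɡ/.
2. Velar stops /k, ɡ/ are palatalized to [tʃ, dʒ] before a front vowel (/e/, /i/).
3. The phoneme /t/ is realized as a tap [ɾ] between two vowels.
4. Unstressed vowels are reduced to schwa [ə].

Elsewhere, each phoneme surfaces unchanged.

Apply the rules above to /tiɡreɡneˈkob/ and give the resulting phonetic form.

[təɡrəɡnəˈkob]

/t/ — word-initial; rule 3 does not apply here → [t].
Rule 4 applies to /i/ (between /t/ and /ɡ/: in an unstressed syllable) → [ə].
/ɡ/ (between /i/ and /r/) fails the environment for rule 2, so it stays [ɡ].
/r/ stays [r].
Rule 4 applies to /e/ (between /r/ and /ɡ/: in an unstressed syllable) → [ə].
/ɡ/ (between /e/ and /n/): rule 2 targets it, but not before a front vowel → unchanged [ɡ].
/n/ (between /ɡ/ and /e/) fails the environment for rule 1, so it stays [n].
/e/ (between /n/ and /k/): in an unstressed syllable, so rule 4 applies → [ə].
/k/ (between /e/ and /o/) is in the target of rule 2 but the environment (before a front vowel) is not met → [k].
/o/ (between /k/ and /b/) is in the target of rule 4 but the environment (in an unstressed syllable) is not met → [o].
/b/ stays [b].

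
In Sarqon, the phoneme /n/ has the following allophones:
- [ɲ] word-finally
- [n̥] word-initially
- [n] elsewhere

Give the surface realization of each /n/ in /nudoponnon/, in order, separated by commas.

[n̥], [n], [n], [ɲ]

Occurrence 1 (position 1): word-initially → [n̥].
Occurrence 2 (position 7): no conditioning environment matches → elsewhere allophone [n].
Occurrence 3 (position 8): no conditioning environment matches → elsewhere allophone [n].
Occurrence 4 (position 10): word-finally → [ɲ].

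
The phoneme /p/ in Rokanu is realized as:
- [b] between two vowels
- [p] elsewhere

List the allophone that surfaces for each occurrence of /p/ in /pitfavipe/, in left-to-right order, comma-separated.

[p], [b]

Occurrence 1 (position 1): no conditioning environment matches → elsewhere allophone [p].
Occurrence 2 (position 8): between two vowels → [b].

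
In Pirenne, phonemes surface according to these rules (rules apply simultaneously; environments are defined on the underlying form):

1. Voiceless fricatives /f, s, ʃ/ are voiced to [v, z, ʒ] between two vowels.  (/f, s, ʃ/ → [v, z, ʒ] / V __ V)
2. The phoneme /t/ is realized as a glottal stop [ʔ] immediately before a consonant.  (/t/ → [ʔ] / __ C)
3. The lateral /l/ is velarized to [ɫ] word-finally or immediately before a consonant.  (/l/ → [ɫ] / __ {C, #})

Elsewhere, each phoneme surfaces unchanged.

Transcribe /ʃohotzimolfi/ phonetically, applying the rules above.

/ʃ/ (word-initial) fails the environment for rule 1, so it stays [ʃ].
/o/ stays [o].
/h/ stays [h].
/o/ — not in any rule's target class → [o].
/t/ — between /o/ and /z/, immediately before a consonant — surfaces as [ʔ] (rule 2).
/z/ (between /t/ and /i/) is unaffected → [z].
/i/ stays [i].
/m/ (between /i/ and /o/): no rule targets it → [m].
/o/ stays [o].
/l/ meets the environment for rule 3 (word-finally or immediately before a consonant) → [ɫ].
/f/ (between /l/ and /i/): rule 1 targets it, but not between two vowels → unchanged [f].
/i/ (word-final) is unaffected → [i].

[ʃohoʔzimoɫfi]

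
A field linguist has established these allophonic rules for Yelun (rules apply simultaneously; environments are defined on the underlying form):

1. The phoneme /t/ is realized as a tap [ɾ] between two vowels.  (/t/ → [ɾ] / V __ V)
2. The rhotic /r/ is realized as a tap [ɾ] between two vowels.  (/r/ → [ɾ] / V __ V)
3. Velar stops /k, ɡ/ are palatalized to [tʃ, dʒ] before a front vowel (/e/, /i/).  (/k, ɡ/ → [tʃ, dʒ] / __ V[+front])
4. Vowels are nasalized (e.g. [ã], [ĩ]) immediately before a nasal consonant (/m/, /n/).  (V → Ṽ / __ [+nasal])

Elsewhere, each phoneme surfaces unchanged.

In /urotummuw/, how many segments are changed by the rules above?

Segments that undergo a rule: /r/ → [ɾ] (rule 2); /t/ → [ɾ] (rule 1); /u/ → [ũ] (rule 4).
All other segments surface unchanged.

3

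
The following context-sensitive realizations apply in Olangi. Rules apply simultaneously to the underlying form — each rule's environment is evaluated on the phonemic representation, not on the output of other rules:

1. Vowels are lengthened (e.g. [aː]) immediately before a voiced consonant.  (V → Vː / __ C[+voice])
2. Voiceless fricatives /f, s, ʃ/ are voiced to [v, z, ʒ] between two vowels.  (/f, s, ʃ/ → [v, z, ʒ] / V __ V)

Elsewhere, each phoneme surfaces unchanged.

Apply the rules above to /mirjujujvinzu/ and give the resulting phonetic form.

/m/ (word-initial) is unaffected → [m].
/i/ — between /m/ and /r/, before a voiced consonant — surfaces as [iː] (rule 1).
/r/ stays [r].
/j/ — not in any rule's target class → [j].
/u/ (between /j/ and /j/) occurs before a voiced consonant → [uː] by rule 1.
/j/ — not in any rule's target class → [j].
Rule 1 applies to /u/ (between /j/ and /j/: before a voiced consonant) → [uː].
/j/ (between /u/ and /v/): no rule targets it → [j].
/v/ stays [v].
/i/ meets the environment for rule 1 (before a voiced consonant) → [iː].
/n/ (between /i/ and /z/): no rule targets it → [n].
/z/ (between /n/ and /u/): no rule targets it → [z].
/u/ (word-final) is in the target of rule 1 but the environment (before a voiced consonant) is not met → [u].

[miːrjuːjuːjviːnzu]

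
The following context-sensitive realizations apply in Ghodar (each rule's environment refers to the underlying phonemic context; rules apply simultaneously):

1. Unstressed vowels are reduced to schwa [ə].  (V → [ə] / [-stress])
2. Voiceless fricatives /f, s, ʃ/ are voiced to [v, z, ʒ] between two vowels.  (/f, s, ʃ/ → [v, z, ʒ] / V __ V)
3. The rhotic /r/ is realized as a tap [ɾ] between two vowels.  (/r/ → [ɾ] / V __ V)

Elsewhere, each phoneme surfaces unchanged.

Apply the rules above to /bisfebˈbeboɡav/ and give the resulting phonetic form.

/b/ (word-initial): no rule targets it → [b].
/i/ (between /b/ and /s/): in an unstressed syllable, so rule 1 applies → [ə].
/s/ — between /i/ and /f/; rule 2 does not apply here → [s].
/f/ (between /s/ and /e/) is in the target of rule 2 but the environment (between two vowels) is not met → [f].
/e/ (between /f/ and /b/): in an unstressed syllable, so rule 1 applies → [ə].
/b/ stays [b].
/b/ (between /b/ and /e/): no rule targets it → [b].
/e/ (between /b/ and /b/) is in the target of rule 1 but the environment (in an unstressed syllable) is not met → [e].
/b/ stays [b].
/o/ (between /b/ and /ɡ/) occurs in an unstressed syllable → [ə] by rule 1.
/ɡ/ stays [ɡ].
/a/ — between /ɡ/ and /v/, in an unstressed syllable — surfaces as [ə] (rule 1).
/v/ (word-final) is unaffected → [v].

[bəsfəbˈbebəɡəv]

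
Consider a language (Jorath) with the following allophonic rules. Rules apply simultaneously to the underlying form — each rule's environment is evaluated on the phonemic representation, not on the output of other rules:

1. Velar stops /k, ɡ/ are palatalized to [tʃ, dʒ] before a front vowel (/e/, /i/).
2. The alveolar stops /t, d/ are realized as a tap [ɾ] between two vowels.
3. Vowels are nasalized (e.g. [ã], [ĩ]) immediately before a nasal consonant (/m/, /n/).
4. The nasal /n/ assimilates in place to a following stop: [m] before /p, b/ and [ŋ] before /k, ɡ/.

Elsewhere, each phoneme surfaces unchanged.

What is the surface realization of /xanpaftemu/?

/x/ (word-initial) is unaffected → [x].
/a/ — between /x/ and /n/, before a nasal consonant — surfaces as [ã] (rule 3).
/n/ meets the environment for rule 4 (before a labial or velar stop) → [m].
/p/ — not in any rule's target class → [p].
/a/ (between /p/ and /f/) is in the target of rule 3 but the environment (before a nasal consonant) is not met → [a].
/f/ — not in any rule's target class → [f].
/t/ (between /f/ and /e/) fails the environment for rule 2, so it stays [t].
/e/ (between /t/ and /m/) occurs before a nasal consonant → [ẽ] by rule 3.
/m/ stays [m].
/u/ (word-final) fails the environment for rule 3, so it stays [u].

[xãmpaftẽmu]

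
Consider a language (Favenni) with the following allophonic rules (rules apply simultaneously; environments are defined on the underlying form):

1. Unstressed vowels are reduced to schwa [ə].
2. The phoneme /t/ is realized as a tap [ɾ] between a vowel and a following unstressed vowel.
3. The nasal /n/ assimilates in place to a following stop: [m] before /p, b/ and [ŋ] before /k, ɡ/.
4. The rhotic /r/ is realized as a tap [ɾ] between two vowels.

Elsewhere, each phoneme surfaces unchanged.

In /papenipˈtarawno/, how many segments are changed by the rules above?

Segments that undergo a rule: /a/ → [ə] (rule 1); /e/ → [ə] (rule 1); /i/ → [ə] (rule 1); /r/ → [ɾ] (rule 4); /a/ → [ə] (rule 1); /o/ → [ə] (rule 1).
All other segments surface unchanged.

6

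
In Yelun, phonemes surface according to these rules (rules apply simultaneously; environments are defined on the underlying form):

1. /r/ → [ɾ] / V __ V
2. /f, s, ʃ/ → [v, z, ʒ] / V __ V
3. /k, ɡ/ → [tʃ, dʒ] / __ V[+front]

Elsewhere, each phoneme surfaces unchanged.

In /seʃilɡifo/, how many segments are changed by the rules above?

3

Segments that undergo a rule: /ʃ/ → [ʒ] (rule 2); /ɡ/ → [dʒ] (rule 3); /f/ → [v] (rule 2).
All other segments surface unchanged.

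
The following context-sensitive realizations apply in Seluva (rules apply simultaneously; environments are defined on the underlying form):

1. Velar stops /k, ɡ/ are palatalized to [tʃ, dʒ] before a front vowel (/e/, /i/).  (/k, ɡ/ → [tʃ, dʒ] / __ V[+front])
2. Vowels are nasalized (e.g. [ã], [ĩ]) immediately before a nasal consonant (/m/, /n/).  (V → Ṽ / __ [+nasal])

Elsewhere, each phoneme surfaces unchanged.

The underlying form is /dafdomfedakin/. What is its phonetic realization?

[dafdõmfedatʃĩn]

/d/ stays [d].
/a/ (between /d/ and /f/) fails the environment for rule 2, so it stays [a].
/f/ stays [f].
/d/ (between /f/ and /o/) is unaffected → [d].
/o/ (between /d/ and /m/): before a nasal consonant, so rule 2 applies → [õ].
/m/ (between /o/ and /f/) is unaffected → [m].
/f/ stays [f].
/e/ (between /f/ and /d/) fails the environment for rule 2, so it stays [e].
/d/ (between /e/ and /a/) is unaffected → [d].
/a/ — between /d/ and /k/; rule 2 does not apply here → [a].
/k/ — between /a/ and /i/, before a front vowel — surfaces as [tʃ] (rule 1).
/i/ (between /k/ and /n/): before a nasal consonant, so rule 2 applies → [ĩ].
/n/ — not in any rule's target class → [n].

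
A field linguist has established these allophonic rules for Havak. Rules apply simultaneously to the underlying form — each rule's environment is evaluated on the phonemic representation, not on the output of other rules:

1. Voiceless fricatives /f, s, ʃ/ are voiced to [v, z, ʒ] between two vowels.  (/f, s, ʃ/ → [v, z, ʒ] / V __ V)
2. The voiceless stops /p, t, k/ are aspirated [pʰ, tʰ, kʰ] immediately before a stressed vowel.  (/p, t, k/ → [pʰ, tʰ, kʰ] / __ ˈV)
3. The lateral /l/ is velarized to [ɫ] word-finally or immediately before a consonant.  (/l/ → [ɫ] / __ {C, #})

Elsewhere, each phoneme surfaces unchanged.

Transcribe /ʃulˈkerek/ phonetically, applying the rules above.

[ʃuɫˈkʰerek]

/ʃ/ (word-initial): rule 1 targets it, but not between two vowels → unchanged [ʃ].
/u/ stays [u].
/l/ meets the environment for rule 3 (word-finally or immediately before a consonant) → [ɫ].
/k/ meets the environment for rule 2 (immediately before a stressed vowel) → [kʰ].
/e/ — not in any rule's target class → [e].
/r/ stays [r].
/e/ — not in any rule's target class → [e].
/k/ (word-final): rule 2 targets it, but not immediately before a stressed vowel → unchanged [k].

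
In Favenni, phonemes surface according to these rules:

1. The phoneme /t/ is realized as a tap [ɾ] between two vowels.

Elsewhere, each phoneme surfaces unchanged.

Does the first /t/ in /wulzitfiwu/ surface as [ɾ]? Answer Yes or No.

/t/ (between /i/ and /f/) is in the target of rule 1 but the environment (between two vowels) is not met → [t].
The actual realization is [t], not [ɾ].

No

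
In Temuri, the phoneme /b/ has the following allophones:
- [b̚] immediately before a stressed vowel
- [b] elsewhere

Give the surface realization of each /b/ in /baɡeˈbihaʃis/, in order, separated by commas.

[b], [b̚]

Occurrence 1 (position 1): no conditioning environment matches → elsewhere allophone [b].
Occurrence 2 (position 5): immediately before a stressed vowel → [b̚].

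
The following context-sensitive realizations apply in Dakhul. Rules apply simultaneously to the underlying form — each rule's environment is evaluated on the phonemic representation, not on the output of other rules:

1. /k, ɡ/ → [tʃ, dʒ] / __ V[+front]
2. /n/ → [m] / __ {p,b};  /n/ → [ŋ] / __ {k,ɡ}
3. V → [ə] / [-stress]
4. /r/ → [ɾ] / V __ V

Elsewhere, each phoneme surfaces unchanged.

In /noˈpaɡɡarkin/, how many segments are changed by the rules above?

4

Segments that undergo a rule: /o/ → [ə] (rule 3); /a/ → [ə] (rule 3); /k/ → [tʃ] (rule 1); /i/ → [ə] (rule 3).
All other segments surface unchanged.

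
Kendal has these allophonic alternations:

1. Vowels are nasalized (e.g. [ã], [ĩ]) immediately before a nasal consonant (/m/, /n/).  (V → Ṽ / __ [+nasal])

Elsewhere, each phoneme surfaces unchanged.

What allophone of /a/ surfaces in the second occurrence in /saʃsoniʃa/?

/a/ — word-final; rule 1 does not apply here → [a].

[a]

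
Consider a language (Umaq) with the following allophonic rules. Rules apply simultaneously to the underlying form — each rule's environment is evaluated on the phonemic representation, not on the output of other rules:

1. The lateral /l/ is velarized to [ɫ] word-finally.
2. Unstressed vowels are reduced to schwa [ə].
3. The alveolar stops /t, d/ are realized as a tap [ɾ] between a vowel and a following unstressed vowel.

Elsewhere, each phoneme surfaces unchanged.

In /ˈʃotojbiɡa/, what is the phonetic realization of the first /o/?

[o]

/o/ (between /ʃ/ and /t/) fails the environment for rule 2, so it stays [o].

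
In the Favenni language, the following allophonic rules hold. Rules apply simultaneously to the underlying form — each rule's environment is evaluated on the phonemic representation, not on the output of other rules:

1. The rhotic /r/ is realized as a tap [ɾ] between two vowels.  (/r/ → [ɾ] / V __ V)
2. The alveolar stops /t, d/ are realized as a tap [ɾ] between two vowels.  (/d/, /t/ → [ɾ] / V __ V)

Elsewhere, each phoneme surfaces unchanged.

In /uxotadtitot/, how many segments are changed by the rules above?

Segments that undergo a rule: /t/ → [ɾ] (rule 2); /t/ → [ɾ] (rule 2).
All other segments surface unchanged.

2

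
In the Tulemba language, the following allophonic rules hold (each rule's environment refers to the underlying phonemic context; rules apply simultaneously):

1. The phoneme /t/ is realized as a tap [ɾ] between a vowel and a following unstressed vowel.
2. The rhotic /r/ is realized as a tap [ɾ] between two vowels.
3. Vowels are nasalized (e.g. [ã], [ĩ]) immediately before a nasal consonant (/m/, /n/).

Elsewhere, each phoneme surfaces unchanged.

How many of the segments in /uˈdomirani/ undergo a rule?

3

Segments that undergo a rule: /o/ → [õ] (rule 3); /r/ → [ɾ] (rule 2); /a/ → [ã] (rule 3).
All other segments surface unchanged.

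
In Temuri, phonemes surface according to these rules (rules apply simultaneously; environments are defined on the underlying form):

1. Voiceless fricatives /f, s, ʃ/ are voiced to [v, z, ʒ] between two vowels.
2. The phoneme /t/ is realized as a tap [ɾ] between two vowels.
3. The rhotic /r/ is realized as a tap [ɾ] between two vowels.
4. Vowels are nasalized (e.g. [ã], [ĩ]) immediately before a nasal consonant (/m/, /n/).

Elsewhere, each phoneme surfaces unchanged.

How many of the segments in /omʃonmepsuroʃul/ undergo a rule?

4

Segments that undergo a rule: /o/ → [õ] (rule 4); /o/ → [õ] (rule 4); /r/ → [ɾ] (rule 3); /ʃ/ → [ʒ] (rule 1).
All other segments surface unchanged.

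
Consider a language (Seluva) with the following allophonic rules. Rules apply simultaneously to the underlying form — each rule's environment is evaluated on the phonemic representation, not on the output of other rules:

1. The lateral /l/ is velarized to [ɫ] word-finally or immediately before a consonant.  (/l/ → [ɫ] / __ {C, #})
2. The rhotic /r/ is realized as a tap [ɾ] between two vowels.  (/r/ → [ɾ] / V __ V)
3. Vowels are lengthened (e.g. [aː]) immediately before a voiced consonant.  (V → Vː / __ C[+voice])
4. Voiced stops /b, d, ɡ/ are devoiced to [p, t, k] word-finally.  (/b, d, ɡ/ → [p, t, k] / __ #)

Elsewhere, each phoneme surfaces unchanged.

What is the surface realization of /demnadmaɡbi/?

/d/ (word-initial): rule 4 targets it, but not word-finally → unchanged [d].
/e/ meets the environment for rule 3 (before a voiced consonant) → [eː].
/m/ (between /e/ and /n/) is unaffected → [m].
/n/ (between /m/ and /a/) is unaffected → [n].
/a/ (between /n/ and /d/) occurs before a voiced consonant → [aː] by rule 3.
/d/ (between /a/ and /m/) fails the environment for rule 4, so it stays [d].
/m/ (between /d/ and /a/): no rule targets it → [m].
/a/ — between /m/ and /ɡ/, before a voiced consonant — surfaces as [aː] (rule 3).
/ɡ/ (between /a/ and /b/): rule 4 targets it, but not word-finally → unchanged [ɡ].
/b/ — between /ɡ/ and /i/; rule 4 does not apply here → [b].
/i/ — word-final; rule 3 does not apply here → [i].

[deːmnaːdmaːɡbi]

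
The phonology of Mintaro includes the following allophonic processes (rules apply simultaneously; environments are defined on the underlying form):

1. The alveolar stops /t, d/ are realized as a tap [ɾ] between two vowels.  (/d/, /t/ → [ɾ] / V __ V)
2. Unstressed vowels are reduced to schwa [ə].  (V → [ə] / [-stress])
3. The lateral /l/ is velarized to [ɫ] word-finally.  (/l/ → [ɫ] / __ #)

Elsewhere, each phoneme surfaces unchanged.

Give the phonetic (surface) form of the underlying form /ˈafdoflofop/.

[ˈafdəfləfəp]

/a/ — word-initial; rule 2 does not apply here → [a].
/f/ stays [f].
/d/ (between /f/ and /o/) fails the environment for rule 1, so it stays [d].
Rule 2 applies to /o/ (between /d/ and /f/: in an unstressed syllable) → [ə].
/f/ (between /o/ and /l/): no rule targets it → [f].
/l/ (between /f/ and /o/) is in the target of rule 3 but the environment (word-finally) is not met → [l].
Rule 2 applies to /o/ (between /l/ and /f/: in an unstressed syllable) → [ə].
/f/ stays [f].
/o/ (between /f/ and /p/): in an unstressed syllable, so rule 2 applies → [ə].
/p/ (word-final): no rule targets it → [p].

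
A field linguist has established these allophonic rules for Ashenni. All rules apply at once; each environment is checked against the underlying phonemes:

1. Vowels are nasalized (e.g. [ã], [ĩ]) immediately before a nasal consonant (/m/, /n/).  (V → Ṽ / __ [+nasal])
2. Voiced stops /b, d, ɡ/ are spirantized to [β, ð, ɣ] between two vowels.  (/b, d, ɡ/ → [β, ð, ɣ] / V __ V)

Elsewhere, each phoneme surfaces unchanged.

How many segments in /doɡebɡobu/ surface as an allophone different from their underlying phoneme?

2

Segments that undergo a rule: /ɡ/ → [ɣ] (rule 2); /b/ → [β] (rule 2).
All other segments surface unchanged.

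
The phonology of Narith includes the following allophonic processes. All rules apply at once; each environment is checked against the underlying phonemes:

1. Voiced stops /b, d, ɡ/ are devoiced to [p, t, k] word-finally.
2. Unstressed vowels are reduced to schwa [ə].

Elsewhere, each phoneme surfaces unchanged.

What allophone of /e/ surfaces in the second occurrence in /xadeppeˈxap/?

/e/ (between /p/ and /x/) occurs in an unstressed syllable → [ə] by rule 2.

[ə]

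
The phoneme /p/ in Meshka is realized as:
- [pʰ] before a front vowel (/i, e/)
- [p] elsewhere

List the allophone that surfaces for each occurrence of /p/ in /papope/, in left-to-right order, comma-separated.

[p], [p], [pʰ]

Occurrence 1 (position 1): no conditioning environment matches → elsewhere allophone [p].
Occurrence 2 (position 3): no conditioning environment matches → elsewhere allophone [p].
Occurrence 3 (position 5): before a front vowel (/i, e/) → [pʰ].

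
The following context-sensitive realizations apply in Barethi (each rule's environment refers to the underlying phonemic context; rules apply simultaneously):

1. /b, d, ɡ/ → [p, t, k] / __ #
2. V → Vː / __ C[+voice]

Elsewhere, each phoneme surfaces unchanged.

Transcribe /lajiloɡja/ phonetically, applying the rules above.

[laːjiːloːɡja]

/l/ (word-initial) is unaffected → [l].
/a/ — between /l/ and /j/, before a voiced consonant — surfaces as [aː] (rule 2).
/j/ — not in any rule's target class → [j].
/i/ — between /j/ and /l/, before a voiced consonant — surfaces as [iː] (rule 2).
/l/ (between /i/ and /o/): no rule targets it → [l].
Rule 2 applies to /o/ (between /l/ and /ɡ/: before a voiced consonant) → [oː].
/ɡ/ — between /o/ and /j/; rule 1 does not apply here → [ɡ].
/j/ (between /ɡ/ and /a/): no rule targets it → [j].
/a/ (word-final): rule 2 targets it, but not before a voiced consonant → unchanged [a].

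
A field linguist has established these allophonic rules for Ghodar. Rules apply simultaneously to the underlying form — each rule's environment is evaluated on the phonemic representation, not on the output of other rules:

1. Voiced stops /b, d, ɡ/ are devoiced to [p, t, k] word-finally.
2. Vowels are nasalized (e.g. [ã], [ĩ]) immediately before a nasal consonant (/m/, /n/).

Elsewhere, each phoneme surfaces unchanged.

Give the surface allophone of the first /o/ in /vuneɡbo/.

/o/ (word-final) fails the environment for rule 2, so it stays [o].

[o]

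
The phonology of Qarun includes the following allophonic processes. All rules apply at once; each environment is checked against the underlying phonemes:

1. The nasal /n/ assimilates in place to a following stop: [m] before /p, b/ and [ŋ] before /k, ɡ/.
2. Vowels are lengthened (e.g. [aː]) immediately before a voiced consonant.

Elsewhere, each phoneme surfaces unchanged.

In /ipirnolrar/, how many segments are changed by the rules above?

Segments that undergo a rule: /i/ → [iː] (rule 2); /o/ → [oː] (rule 2); /a/ → [aː] (rule 2).
All other segments surface unchanged.

3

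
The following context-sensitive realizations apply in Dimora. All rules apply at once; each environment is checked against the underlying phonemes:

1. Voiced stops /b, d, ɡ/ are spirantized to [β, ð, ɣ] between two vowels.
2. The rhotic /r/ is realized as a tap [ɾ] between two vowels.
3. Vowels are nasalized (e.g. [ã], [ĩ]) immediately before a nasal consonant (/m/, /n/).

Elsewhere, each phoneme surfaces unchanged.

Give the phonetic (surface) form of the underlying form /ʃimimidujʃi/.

/i/ (between /ʃ/ and /m/): before a nasal consonant, so rule 3 applies → [ĩ].
Rule 3 applies to /i/ (between /m/ and /m/: before a nasal consonant) → [ĩ].
/i/ (between /m/ and /d/) fails the environment for rule 3, so it stays [i].
/d/ meets the environment for rule 1 (between two vowels) → [ð].
/u/ (between /d/ and /j/) is in the target of rule 3 but the environment (before a nasal consonant) is not met → [u].
/i/ (word-final): rule 3 targets it, but not before a nasal consonant → unchanged [i].

[ʃĩmĩmiðujʃi]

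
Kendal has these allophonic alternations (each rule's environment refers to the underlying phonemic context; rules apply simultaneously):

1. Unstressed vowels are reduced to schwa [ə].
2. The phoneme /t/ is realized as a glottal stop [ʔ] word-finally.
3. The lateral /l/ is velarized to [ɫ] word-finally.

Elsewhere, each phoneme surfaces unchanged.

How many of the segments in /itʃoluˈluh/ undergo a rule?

Segments that undergo a rule: /i/ → [ə] (rule 1); /o/ → [ə] (rule 1); /u/ → [ə] (rule 1).
All other segments surface unchanged.

3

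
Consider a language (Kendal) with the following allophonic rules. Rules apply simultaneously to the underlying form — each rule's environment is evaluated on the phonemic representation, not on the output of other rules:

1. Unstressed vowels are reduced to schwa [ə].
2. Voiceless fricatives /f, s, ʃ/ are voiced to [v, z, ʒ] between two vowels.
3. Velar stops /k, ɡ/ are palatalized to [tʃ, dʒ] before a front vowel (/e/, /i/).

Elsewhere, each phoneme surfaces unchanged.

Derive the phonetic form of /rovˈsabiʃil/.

/r/ stays [r].
/o/ meets the environment for rule 1 (in an unstressed syllable) → [ə].
/v/ stays [v].
/s/ (between /v/ and /a/) is in the target of rule 2 but the environment (between two vowels) is not met → [s].
/a/ (between /s/ and /b/) fails the environment for rule 1, so it stays [a].
/b/ — not in any rule's target class → [b].
Rule 1 applies to /i/ (between /b/ and /ʃ/: in an unstressed syllable) → [ə].
Rule 2 applies to /ʃ/ (between /i/ and /i/: between two vowels) → [ʒ].
Rule 1 applies to /i/ (between /ʃ/ and /l/: in an unstressed syllable) → [ə].
/l/ (word-final): no rule targets it → [l].

[rəvˈsabəʒəl]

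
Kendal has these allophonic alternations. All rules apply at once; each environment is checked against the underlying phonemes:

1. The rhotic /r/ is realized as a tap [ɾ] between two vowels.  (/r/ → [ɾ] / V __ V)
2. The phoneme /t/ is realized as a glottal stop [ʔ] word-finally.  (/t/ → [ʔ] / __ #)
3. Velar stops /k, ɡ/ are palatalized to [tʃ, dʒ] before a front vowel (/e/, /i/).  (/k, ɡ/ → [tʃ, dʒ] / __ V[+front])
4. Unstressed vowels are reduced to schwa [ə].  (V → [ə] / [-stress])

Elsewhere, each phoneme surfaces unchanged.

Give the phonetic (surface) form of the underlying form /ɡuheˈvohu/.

[ɡəhəˈvohə]

/ɡ/ (word-initial): rule 3 targets it, but not before a front vowel → unchanged [ɡ].
/u/ meets the environment for rule 4 (in an unstressed syllable) → [ə].
/h/ (between /u/ and /e/) is unaffected → [h].
/e/ — between /h/ and /v/, in an unstressed syllable — surfaces as [ə] (rule 4).
/v/ (between /e/ and /o/): no rule targets it → [v].
/o/ — between /v/ and /h/; rule 4 does not apply here → [o].
/h/ stays [h].
/u/ meets the environment for rule 4 (in an unstressed syllable) → [ə].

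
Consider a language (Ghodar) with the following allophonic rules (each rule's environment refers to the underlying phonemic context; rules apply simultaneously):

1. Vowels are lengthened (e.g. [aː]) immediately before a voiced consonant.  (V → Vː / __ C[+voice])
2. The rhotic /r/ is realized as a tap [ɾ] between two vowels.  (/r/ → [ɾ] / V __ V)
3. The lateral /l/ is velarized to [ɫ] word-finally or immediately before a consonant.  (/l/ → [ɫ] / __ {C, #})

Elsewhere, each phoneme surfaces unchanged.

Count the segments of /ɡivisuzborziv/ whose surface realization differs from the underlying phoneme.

Segments that undergo a rule: /i/ → [iː] (rule 1); /u/ → [uː] (rule 1); /o/ → [oː] (rule 1); /i/ → [iː] (rule 1).
All other segments surface unchanged.

4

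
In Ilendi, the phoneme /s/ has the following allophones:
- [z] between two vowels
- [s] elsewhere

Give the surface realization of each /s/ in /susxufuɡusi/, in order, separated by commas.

Occurrence 1 (position 1): no conditioning environment matches → elsewhere allophone [s].
Occurrence 2 (position 3): no conditioning environment matches → elsewhere allophone [s].
Occurrence 3 (position 10): between two vowels → [z].

[s], [s], [z]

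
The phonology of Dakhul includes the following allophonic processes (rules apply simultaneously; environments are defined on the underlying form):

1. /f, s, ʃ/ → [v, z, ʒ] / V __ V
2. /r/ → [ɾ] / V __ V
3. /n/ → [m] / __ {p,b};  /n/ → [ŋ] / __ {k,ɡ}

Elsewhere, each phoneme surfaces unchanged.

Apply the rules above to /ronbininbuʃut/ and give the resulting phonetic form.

/r/ (word-initial) fails the environment for rule 2, so it stays [r].
/o/ (between /r/ and /n/): no rule targets it → [o].
Rule 3 applies to /n/ (between /o/ and /b/: before a labial or velar stop) → [m].
/b/ (between /n/ and /i/) is unaffected → [b].
/i/ — not in any rule's target class → [i].
/n/ (between /i/ and /i/) fails the environment for rule 3, so it stays [n].
/i/ stays [i].
/n/ meets the environment for rule 3 (before a labial or velar stop) → [m].
/b/ (between /n/ and /u/): no rule targets it → [b].
/u/ stays [u].
/ʃ/ (between /u/ and /u/) occurs between two vowels → [ʒ] by rule 1.
/u/ — not in any rule's target class → [u].
/t/ stays [t].

[rombinimbuʒut]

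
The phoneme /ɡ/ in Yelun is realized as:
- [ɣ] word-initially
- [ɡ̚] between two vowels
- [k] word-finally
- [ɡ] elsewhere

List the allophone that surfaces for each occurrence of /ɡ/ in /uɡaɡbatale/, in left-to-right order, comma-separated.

Occurrence 1 (position 2): between two vowels → [ɡ̚].
Occurrence 2 (position 4): no conditioning environment matches → elsewhere allophone [ɡ].

[ɡ̚], [ɡ]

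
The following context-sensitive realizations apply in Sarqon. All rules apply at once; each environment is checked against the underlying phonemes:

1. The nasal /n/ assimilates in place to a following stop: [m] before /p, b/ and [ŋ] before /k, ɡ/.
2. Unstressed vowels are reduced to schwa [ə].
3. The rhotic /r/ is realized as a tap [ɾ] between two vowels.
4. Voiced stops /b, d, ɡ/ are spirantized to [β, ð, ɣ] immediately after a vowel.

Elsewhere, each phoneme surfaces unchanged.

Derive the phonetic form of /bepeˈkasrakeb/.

[bəpəˈkasrəkəβ]

/b/ — word-initial; rule 4 does not apply here → [b].
/e/ (between /b/ and /p/): in an unstressed syllable, so rule 2 applies → [ə].
/e/ — between /p/ and /k/, in an unstressed syllable — surfaces as [ə] (rule 2).
/a/ — between /k/ and /s/; rule 2 does not apply here → [a].
/r/ (between /s/ and /a/) fails the environment for rule 3, so it stays [r].
/a/ meets the environment for rule 2 (in an unstressed syllable) → [ə].
/e/ meets the environment for rule 2 (in an unstressed syllable) → [ə].
/b/ meets the environment for rule 4 (immediately after a vowel) → [β].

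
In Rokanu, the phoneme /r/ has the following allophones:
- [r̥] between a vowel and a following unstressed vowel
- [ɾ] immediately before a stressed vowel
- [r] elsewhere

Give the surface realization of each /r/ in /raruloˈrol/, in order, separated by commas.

[r], [r̥], [ɾ]

Occurrence 1 (position 1): no conditioning environment matches → elsewhere allophone [r].
Occurrence 2 (position 3): between a vowel and a following unstressed vowel → [r̥].
Occurrence 3 (position 7): immediately before a stressed vowel → [ɾ].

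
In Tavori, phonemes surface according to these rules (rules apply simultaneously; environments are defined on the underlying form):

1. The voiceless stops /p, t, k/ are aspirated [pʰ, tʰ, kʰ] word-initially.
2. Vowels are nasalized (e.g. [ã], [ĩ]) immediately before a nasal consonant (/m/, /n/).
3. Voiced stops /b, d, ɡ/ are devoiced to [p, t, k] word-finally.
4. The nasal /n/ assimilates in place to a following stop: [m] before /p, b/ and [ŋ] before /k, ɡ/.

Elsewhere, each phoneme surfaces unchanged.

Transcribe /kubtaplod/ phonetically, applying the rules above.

[kʰubtaplot]

Rule 1 applies to /k/ (word-initial: word-initially) → [kʰ].
/u/ (between /k/ and /b/): rule 2 targets it, but not before a nasal consonant → unchanged [u].
/b/ — between /u/ and /t/; rule 3 does not apply here → [b].
/t/ (between /b/ and /a/) fails the environment for rule 1, so it stays [t].
/a/ (between /t/ and /p/): rule 2 targets it, but not before a nasal consonant → unchanged [a].
/p/ (between /a/ and /l/) fails the environment for rule 1, so it stays [p].
/l/ (between /p/ and /o/): no rule targets it → [l].
/o/ (between /l/ and /d/): rule 2 targets it, but not before a nasal consonant → unchanged [o].
/d/ meets the environment for rule 3 (word-finally) → [t].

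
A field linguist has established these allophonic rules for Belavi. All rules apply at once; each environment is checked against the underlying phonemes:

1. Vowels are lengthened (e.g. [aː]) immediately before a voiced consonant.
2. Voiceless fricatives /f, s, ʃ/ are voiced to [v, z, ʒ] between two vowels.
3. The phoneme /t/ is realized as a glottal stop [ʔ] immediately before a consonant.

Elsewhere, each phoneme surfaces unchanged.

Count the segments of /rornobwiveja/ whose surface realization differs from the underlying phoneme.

Segments that undergo a rule: /o/ → [oː] (rule 1); /o/ → [oː] (rule 1); /i/ → [iː] (rule 1); /e/ → [eː] (rule 1).
All other segments surface unchanged.

4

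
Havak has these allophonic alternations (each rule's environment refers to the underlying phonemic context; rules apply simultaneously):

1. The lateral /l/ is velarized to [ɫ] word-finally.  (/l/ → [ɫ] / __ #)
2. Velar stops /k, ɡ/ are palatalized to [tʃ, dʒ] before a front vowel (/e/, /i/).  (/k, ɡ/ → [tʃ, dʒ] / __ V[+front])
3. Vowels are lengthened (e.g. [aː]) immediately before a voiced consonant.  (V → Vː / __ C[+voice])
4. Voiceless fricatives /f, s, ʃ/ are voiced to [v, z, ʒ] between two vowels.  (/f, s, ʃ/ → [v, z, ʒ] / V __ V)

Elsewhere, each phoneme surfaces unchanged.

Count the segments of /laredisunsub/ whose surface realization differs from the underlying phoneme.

5

Segments that undergo a rule: /a/ → [aː] (rule 3); /e/ → [eː] (rule 3); /s/ → [z] (rule 4); /u/ → [uː] (rule 3); /u/ → [uː] (rule 3).
All other segments surface unchanged.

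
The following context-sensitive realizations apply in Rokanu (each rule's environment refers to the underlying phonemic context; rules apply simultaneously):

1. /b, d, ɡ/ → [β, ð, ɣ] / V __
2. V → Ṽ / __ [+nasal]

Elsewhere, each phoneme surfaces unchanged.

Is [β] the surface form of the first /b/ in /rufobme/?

/b/ meets the environment for rule 1 (immediately after a vowel) → [β].
The actual realization is [β], which matches [β].

Yes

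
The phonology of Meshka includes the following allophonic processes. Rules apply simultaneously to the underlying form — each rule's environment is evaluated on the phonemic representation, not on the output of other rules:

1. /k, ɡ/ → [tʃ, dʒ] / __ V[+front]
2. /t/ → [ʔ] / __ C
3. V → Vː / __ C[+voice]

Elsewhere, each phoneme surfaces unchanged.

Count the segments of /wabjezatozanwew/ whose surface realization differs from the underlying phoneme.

Segments that undergo a rule: /a/ → [aː] (rule 3); /e/ → [eː] (rule 3); /o/ → [oː] (rule 3); /a/ → [aː] (rule 3); /e/ → [eː] (rule 3).
All other segments surface unchanged.

5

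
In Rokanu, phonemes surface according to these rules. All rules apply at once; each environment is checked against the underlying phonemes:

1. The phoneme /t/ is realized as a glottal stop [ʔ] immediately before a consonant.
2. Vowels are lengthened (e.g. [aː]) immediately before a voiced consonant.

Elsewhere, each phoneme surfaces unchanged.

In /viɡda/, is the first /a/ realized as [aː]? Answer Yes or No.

/a/ — word-final; rule 2 does not apply here → [a].
The actual realization is [a], not [aː].

No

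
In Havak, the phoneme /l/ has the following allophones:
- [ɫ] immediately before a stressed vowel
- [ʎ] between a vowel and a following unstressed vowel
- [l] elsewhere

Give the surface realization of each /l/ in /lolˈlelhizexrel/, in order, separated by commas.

[l], [l], [ɫ], [l], [l]

Occurrence 1 (position 1): no conditioning environment matches → elsewhere allophone [l].
Occurrence 2 (position 3): no conditioning environment matches → elsewhere allophone [l].
Occurrence 3 (position 4): immediately before a stressed vowel → [ɫ].
Occurrence 4 (position 6): no conditioning environment matches → elsewhere allophone [l].
Occurrence 5 (position 14): no conditioning environment matches → elsewhere allophone [l].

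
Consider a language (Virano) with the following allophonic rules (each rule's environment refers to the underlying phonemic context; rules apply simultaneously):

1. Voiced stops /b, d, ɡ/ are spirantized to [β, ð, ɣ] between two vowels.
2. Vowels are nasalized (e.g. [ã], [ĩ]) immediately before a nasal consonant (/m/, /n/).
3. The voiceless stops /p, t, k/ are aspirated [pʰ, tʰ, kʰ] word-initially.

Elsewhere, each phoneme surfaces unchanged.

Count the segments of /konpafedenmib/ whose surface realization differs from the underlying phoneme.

4

Segments that undergo a rule: /k/ → [kʰ] (rule 3); /o/ → [õ] (rule 2); /d/ → [ð] (rule 1); /e/ → [ẽ] (rule 2).
All other segments surface unchanged.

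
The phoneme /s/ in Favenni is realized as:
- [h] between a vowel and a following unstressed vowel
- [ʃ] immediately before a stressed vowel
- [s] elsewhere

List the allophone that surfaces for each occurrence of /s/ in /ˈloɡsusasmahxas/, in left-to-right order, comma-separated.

Occurrence 1 (position 4): no conditioning environment matches → elsewhere allophone [s].
Occurrence 2 (position 6): between a vowel and a following unstressed vowel → [h].
Occurrence 3 (position 8): no conditioning environment matches → elsewhere allophone [s].
Occurrence 4 (position 14): no conditioning environment matches → elsewhere allophone [s].

[s], [h], [s], [s]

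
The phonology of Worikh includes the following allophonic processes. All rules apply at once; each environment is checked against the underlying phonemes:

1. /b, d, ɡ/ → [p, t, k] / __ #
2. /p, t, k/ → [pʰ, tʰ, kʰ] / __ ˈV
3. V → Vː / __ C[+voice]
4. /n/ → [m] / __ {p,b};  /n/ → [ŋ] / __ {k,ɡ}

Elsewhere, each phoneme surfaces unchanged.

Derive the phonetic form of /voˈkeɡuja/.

[voˈkʰeːɡuːja]

/v/ — not in any rule's target class → [v].
/o/ (between /v/ and /k/): rule 3 targets it, but not before a voiced consonant → unchanged [o].
Rule 2 applies to /k/ (between /o/ and /e/: immediately before a stressed vowel) → [kʰ].
/e/ — between /k/ and /ɡ/, before a voiced consonant — surfaces as [eː] (rule 3).
/ɡ/ (between /e/ and /u/) fails the environment for rule 1, so it stays [ɡ].
/u/ (between /ɡ/ and /j/) occurs before a voiced consonant → [uː] by rule 3.
/j/ (between /u/ and /a/): no rule targets it → [j].
/a/ (word-final): rule 3 targets it, but not before a voiced consonant → unchanged [a].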